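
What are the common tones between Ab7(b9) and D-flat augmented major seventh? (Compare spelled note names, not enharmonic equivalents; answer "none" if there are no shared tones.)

C

Ab7(b9) = A♭, C, E♭, G♭, B𝄫.
D-flat augmented major seventh = D♭, F, A, C.
Shared: C.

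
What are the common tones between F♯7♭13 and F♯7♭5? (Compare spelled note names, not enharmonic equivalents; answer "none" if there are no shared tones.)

F♯7♭13: F# A# C# E D
F♯7♭5: F# A# C E
Common to both → F#, A#, E.

F#, A#, E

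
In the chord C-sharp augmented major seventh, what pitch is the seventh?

C-sharp augmented major seventh is built on C-sharp; its 7th is a major 7th above the root.
A seventh above C uses the letter B, and the major 7th above C-sharp is B-sharp.

B-sharp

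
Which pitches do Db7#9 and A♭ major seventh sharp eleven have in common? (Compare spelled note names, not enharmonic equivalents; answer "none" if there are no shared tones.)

Db7#9: D♭ F A♭ C♭ E
A♭ major seventh sharp eleven: A♭ C E♭ G D
Common to both → A♭.

A♭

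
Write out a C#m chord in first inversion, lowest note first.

C#m = C#–E–G#; first inversion → third (E) lowest.

E, G#, C#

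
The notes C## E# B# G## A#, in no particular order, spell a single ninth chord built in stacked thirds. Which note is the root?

A#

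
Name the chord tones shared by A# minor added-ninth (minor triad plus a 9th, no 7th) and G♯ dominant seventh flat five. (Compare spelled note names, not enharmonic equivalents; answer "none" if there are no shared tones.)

A# minor added-ninth = A-sharp, C-sharp, E-sharp, B-sharp.
G♯ dominant seventh flat five = G-sharp, B-sharp, D, F-sharp.
Shared: B-sharp.

B-sharp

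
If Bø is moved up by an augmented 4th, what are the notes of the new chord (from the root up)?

B up an augmented 4th → E#. New chord: E# half-diminished seventh.
Root: E#
Minor 3rd (3rd): G#
Diminished 5th (5th): B
Minor 7th (7th): D#

E#, G#, B, D#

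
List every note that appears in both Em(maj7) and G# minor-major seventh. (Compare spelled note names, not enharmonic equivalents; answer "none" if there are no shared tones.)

Em(maj7) = E, G, B, D#.
G# minor-major seventh = G#, B, D#, F##.
Shared: B, D#.

B, D#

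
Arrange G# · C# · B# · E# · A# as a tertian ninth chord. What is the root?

A#

Arranged so that each adjacent pair is a third by letter name: A# – C# – E# – G# – B#.
The bottom of that stack, A#, is the root (this is A# minor ninth).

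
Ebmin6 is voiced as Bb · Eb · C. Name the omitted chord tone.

Ebmin6 = Eb, Gb, Bb, C. The voicing lacks the 3rd (minor 3rd), Gb.

Gb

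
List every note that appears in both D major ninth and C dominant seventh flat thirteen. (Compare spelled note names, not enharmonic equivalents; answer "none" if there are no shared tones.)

E

D major ninth = D, F#, A, C#, E.
C dominant seventh flat thirteen = C, E, G, Bb, Ab.
Shared: E.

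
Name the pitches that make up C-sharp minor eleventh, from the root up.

C-sharp minor eleventh is a minor eleventh built on C-sharp.
C-sharp — root
E — minor 3rd
G-sharp — perfect 5th
B — minor 7th
D-sharp — major 9th
F-sharp — perfect 11th

C-sharp, E, G-sharp, B, D-sharp, F-sharp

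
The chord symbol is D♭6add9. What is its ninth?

Eb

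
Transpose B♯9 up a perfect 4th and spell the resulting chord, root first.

B# up a perfect 4th → E#. New chord: E# dominant ninth.
E# — root
G## — major 3rd
B# — perfect 5th
D# — minor 7th
F## — major 9th

E#, G##, B#, D#, F##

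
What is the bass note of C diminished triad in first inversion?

C diminished triad = C–E-flat–G-flat. First inversion → third in the bass = E-flat.

E-flat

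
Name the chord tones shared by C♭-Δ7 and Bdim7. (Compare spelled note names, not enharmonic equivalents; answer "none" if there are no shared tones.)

C♭-Δ7 = Cb, Ebb, Gb, Bb.
Bdim7 = B, D, F, Ab.
Shared: none.

none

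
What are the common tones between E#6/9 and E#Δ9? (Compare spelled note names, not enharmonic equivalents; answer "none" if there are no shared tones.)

E#6/9: E♯ G𝄪 B♯ C𝄪 F𝄪
E#Δ9: E♯ G𝄪 B♯ D𝄪 F𝄪
Common to both → E♯, G𝄪, B♯, F𝄪.

E♯  G𝄪  B♯  F𝄪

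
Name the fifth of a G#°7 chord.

D

Root of G#°7 = G#. The 5th is a diminished 5th: G# up a diminished 5th → D.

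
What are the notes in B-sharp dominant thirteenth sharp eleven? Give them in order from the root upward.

B-sharp dominant thirteenth sharp eleven is a dominant thirteenth sharp eleven built on B-sharp.
- root: B-sharp
- major 3rd: D-double-sharp
- perfect 5th: F-double-sharp
- minor 7th: A-sharp
- major 9th: C-double-sharp
- augmented 11th: E-double-sharp
- major 13th: G-double-sharp

B-sharp, D-double-sharp, F-double-sharp, A-sharp, C-double-sharp, E-double-sharp, G-double-sharp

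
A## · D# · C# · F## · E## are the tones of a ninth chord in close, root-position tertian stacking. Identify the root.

D#

Stacking in thirds gives D# – F## – A## – C# – E##, so D# is the root — D# dominant seventh sharp nine sharp five.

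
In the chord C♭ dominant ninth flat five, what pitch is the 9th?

C♭ dominant ninth flat five is built on Cb; its 9th is a major 9th above the root.
A second above C uses the letter D, and the major 9th above Cb is Db.

Db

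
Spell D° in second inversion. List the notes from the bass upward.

Ab  D  F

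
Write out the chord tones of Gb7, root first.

Root Gb, quality dominant seventh:
root → Gb
3rd (major 3rd) → Bb
5th (perfect 5th) → Db
7th (minor 7th) → Fb

Gb  Bb  Db  Fb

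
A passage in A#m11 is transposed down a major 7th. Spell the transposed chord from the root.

B, D, F#, A, C#, E

A major 7th down from A# is B, so the new chord is B minor eleventh.
Root: B
Minor 3rd (3rd): D
Perfect 5th (5th): F#
Minor 7th (7th): A
Major 9th (9th): C#
Perfect 11th (11th): E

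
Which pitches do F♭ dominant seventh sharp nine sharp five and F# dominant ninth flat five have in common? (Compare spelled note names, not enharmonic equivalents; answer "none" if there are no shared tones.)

F♭ dominant seventh sharp nine sharp five: Fb Ab C Ebb G
F# dominant ninth flat five: F# A# C E G#
Common to both → C.

C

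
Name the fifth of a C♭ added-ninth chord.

G-flat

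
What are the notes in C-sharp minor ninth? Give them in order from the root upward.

C♯  E  G♯  B  D♯

Root C♯, quality minor ninth:
C♯ — root
E — minor 3rd
G♯ — perfect 5th
B — minor 7th
D♯ — major 9th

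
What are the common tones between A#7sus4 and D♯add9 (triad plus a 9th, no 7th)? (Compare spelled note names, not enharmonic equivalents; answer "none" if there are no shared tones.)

A#  D#  E#

A#7sus4 = A#, D#, E#, G#.
D♯add9 = D#, F##, A#, E#.
Shared: A#, D#, E#.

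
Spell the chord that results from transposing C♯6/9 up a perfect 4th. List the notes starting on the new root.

A perfect 4th up from C♯ is F♯, so the new chord is F♯ six-nine.
F♯ — root
A♯ — major 3rd
C♯ — perfect 5th
D♯ — major 6th
G♯ — major 9th

F♯, A♯, C♯, D♯, G♯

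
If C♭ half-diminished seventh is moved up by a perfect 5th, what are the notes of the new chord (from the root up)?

C-flat up a perfect 5th → G-flat. New chord: G-flat half-diminished seventh.
Root: G-flat
Minor 3rd (3rd): B-double-flat
Diminished 5th (5th): D-double-flat
Minor 7th (7th): F-flat

G-flat B-double-flat D-double-flat F-flat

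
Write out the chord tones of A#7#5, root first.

A#, C##, E##, G#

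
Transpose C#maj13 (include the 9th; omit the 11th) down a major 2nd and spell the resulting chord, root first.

B  D#  F#  A#  C#  G#

Transposed root: C# → B (major 2nd down). So we spell B major thirteenth:
B — root
D# — major 3rd
F# — perfect 5th
A# — major 7th
C# — major 9th
G# — major 13th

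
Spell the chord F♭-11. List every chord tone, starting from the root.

Fb  Abb  Cb  Ebb  Gb  Bbb

Root Fb, quality minor eleventh:
- root: Fb
- minor 3rd: Abb
- perfect 5th: Cb
- minor 7th: Ebb
- major 9th: Gb
- perfect 11th: Bbb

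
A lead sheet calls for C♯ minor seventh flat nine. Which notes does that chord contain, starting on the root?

C♯ minor seventh flat nine: minor seventh flat nine on C-sharp.
- root: C-sharp
- minor 3rd: E
- perfect 5th: G-sharp
- minor 7th: B
- minor 9th: D

C-sharp – E – G-sharp – B – D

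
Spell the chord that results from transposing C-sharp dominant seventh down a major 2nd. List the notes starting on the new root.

B  D#  F#  A

C# down a major 2nd → B. New chord: B dominant seventh.
B — root
D# — major 3rd
F# — perfect 5th
A — minor 7th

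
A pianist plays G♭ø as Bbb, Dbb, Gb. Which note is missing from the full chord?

Fb

G♭ø = Gb, Bbb, Dbb, Fb. The voicing lacks the 7th (minor 7th), Fb.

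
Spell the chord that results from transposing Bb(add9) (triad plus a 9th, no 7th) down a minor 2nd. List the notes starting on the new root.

A  C#  E  B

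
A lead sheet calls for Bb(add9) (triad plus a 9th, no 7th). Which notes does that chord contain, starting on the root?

Bb(add9) is an added-ninth built on Bb.
Bb — root
D — major 3rd
F — perfect 5th
C — major 9th

Bb, D, F, C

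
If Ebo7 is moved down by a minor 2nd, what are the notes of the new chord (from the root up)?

Transposed root: Eb → D (minor 2nd down). So we spell D diminished seventh:
root → D
3rd (minor 3rd) → F
5th (diminished 5th) → Ab
7th (diminished 7th) → Cb

D, F, Ab, Cb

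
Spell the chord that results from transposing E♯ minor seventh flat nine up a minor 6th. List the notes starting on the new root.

A minor 6th up from E# is C#, so the new chord is C# minor seventh flat nine.
root → C#
3rd (minor 3rd) → E
5th (perfect 5th) → G#
7th (minor 7th) → B
9th (minor 9th) → D

C#, E, G#, B, D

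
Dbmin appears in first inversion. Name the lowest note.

F♭

Dbmin in root position is D♭–F♭–A♭.
First inversion places the third in the bass, which is F♭.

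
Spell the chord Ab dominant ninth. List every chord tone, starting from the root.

A-flat, C, E-flat, G-flat, B-flat

Ab dominant ninth: dominant ninth on A-flat.
Root: A-flat
Major 3rd (3rd): C
Perfect 5th (5th): E-flat
Minor 7th (7th): G-flat
Major 9th (9th): B-flat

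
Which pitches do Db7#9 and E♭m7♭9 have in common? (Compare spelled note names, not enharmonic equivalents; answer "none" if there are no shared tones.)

Db7#9 = Db, F, Ab, Cb, E.
E♭m7♭9 = Eb, Gb, Bb, Db, Fb.
Shared: Db.

Db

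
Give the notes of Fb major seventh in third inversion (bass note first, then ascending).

In root position, Fb major seventh is F-flat–A-flat–C-flat–E-flat.
Third inversion puts the seventh (E-flat) in the bass.

E-flat, F-flat, A-flat, C-flat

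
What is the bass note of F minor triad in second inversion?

F minor triad in root position is F–A-flat–C.
Second inversion places the fifth in the bass, which is C.

C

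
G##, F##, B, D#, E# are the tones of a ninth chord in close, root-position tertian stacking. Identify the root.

E#

Arranged so that each adjacent pair is a third by letter name: E# – G## – B – D# – F##.
The bottom of that stack, E#, is the root (this is E# dominant ninth flat five).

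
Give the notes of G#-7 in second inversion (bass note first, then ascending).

D#, F#, G#, B

In root position, G#-7 is G#–B–D#–F#.
Second inversion puts the fifth (D#) in the bass.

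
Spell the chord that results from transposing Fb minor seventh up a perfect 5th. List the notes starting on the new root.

Fb up a perfect 5th → Cb. New chord: Cb minor seventh.
root → Cb
3rd (minor 3rd) → Ebb
5th (perfect 5th) → Gb
7th (minor 7th) → Bbb

Cb – Ebb – Gb – Bbb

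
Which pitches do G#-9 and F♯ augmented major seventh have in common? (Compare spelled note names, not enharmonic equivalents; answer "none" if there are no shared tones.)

F# A#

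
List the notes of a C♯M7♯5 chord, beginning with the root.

C# – E# – G## – B#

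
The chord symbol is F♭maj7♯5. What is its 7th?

E♭

F♭maj7♯5 is built on F♭; its 7th is a major 7th above the root.
A seventh above F uses the letter E, and the major 7th above F♭ is E♭.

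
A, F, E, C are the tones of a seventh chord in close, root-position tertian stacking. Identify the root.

F

Arranged so that each adjacent pair is a third by letter name: F – A – C – E.
The bottom of that stack, F, is the root (this is F major seventh).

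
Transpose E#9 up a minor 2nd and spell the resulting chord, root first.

F#, A#, C#, E, G#

E# up a minor 2nd → F#. New chord: F# dominant ninth.
root → F#
3rd (major 3rd) → A#
5th (perfect 5th) → C#
7th (minor 7th) → E
9th (major 9th) → G#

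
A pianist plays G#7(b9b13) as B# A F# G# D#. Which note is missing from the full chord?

G#7(b9b13) = G#, B#, D#, F#, A, E. The voicing lacks the 13th (minor 13th), E.

E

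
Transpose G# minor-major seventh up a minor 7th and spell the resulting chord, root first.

F-sharp A C-sharp E-sharp

Transposed root: G-sharp → F-sharp (minor 7th up). So we spell F-sharp minor-major seventh:
Root: F-sharp
Minor 3rd (3rd): A
Perfect 5th (5th): C-sharp
Major 7th (7th): E-sharp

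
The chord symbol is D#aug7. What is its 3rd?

D#aug7 is built on D♯; its 3rd is a major 3rd above the root.
A third above D uses the letter F, and the major 3rd above D♯ is F𝄪.

F𝄪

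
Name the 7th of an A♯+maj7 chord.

G##

Root of A♯+maj7 = A#. The 7th is a major 7th: A# up a major 7th → G##.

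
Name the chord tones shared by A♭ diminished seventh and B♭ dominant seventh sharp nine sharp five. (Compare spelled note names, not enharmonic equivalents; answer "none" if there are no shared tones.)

A♭

A♭ diminished seventh: A♭ C♭ E𝄫 G𝄫
B♭ dominant seventh sharp nine sharp five: B♭ D F♯ A♭ C♯
Common to both → A♭.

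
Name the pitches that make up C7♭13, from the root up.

C7♭13 is a dominant seventh flat thirteen built on C.
root → C
3rd (major 3rd) → E
5th (perfect 5th) → G
7th (minor 7th) → B♭
13th (minor 13th) → A♭

C, E, G, B♭, A♭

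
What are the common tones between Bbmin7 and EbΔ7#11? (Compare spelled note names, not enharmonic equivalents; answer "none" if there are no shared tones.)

Bb

Bbmin7: Bb Db F Ab
EbΔ7#11: Eb G Bb D A
Common to both → Bb.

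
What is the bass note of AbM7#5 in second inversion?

AbM7#5 in root position is Ab–C–E–G.
Second inversion places the fifth in the bass, which is E.

E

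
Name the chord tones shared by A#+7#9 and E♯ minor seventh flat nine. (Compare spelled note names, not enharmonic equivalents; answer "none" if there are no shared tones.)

G#

A#+7#9: A# C## E## G# B##
E♯ minor seventh flat nine: E# G# B# D# F#
Common to both → G#.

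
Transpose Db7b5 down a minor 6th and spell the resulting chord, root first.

F, A, Cb, Eb

A minor 6th down from Db is F, so the new chord is F dominant seventh flat five.
- root: F
- major 3rd: A
- diminished 5th: Cb
- minor 7th: Eb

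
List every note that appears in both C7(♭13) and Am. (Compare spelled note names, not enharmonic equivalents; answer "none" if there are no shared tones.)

C, E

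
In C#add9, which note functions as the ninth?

Root of C#add9 = C♯. The 9th is a major 9th: C♯ up a major 9th → D♯.

D♯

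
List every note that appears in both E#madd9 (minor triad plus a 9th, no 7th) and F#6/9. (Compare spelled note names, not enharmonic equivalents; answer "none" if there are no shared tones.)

G♯

E#madd9: E♯ G♯ B♯ F𝄪
F#6/9: F♯ A♯ C♯ D♯ G♯
Common to both → G♯.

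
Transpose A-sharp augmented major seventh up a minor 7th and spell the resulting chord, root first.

G# B# D## F##

Transposed root: A# → G# (minor 7th up). So we spell G# augmented major seventh:
- root: G#
- major 3rd: B#
- augmented 5th: D##
- major 7th: F##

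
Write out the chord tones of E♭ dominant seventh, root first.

E♭ dominant seventh: dominant seventh on E-flat.
root → E-flat
3rd (major 3rd) → G
5th (perfect 5th) → B-flat
7th (minor 7th) → D-flat

E-flat  G  B-flat  D-flat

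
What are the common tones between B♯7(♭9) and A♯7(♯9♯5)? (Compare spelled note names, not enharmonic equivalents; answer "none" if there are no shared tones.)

A#

B♯7(♭9): B# D## F## A# C#
A♯7(♯9♯5): A# C## E## G# B##
Common to both → A#.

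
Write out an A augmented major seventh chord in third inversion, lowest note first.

In root position, A augmented major seventh is A–C#–E#–G#.
Third inversion puts the seventh (G#) in the bass.

G#  A  C#  E#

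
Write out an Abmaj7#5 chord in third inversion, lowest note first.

Abmaj7#5 = Ab–C–E–G; third inversion → seventh (G) lowest.

G Ab C E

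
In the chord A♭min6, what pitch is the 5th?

Eb

A♭min6 is built on Ab; its 5th is a perfect 5th above the root.
A fifth above A uses the letter E, and the perfect 5th above Ab is Eb.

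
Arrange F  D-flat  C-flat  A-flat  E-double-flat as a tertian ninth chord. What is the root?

Stacking in thirds gives D-flat – F – A-flat – C-flat – E-double-flat, so D-flat is the root — D-flat dominant seventh flat nine.

D-flat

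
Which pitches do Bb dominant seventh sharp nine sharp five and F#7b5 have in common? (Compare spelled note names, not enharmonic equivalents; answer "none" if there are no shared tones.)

F#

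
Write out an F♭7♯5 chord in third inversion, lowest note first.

In root position, F♭7♯5 is Fb–Ab–C–Ebb.
Third inversion puts the seventh (Ebb) in the bass.

Ebb, Fb, Ab, C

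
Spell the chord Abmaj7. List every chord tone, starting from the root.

Ab  C  Eb  G

Abmaj7: major seventh on Ab.
Ab — root
C — major 3rd
Eb — perfect 5th
G — major 7th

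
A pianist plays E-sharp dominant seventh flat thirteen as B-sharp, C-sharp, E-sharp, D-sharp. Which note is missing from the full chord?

E-sharp dominant seventh flat thirteen = E-sharp, G-double-sharp, B-sharp, D-sharp, C-sharp. The voicing lacks the 3rd (major 3rd), G-double-sharp.

G-double-sharp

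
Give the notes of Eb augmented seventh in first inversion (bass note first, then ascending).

Eb augmented seventh = E-flat–G–B–D-flat; first inversion → third (G) lowest.

G, B, D-flat, E-flat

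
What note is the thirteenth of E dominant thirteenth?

C-sharp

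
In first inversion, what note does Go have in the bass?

Go in root position is G–Bb–Db.
First inversion places the third in the bass, which is Bb.

Bb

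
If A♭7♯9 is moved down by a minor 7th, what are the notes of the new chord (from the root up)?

Bb, D, F, Ab, C#

Transposed root: Ab → Bb (minor 7th down). So we spell Bb dominant seventh sharp nine:
- root: Bb
- major 3rd: D
- perfect 5th: F
- minor 7th: Ab
- augmented 9th: C#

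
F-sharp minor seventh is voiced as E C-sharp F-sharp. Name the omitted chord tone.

A

The full F-sharp minor seventh chord is F-sharp, A, C-sharp, E.
Comparing with the voicing, the minor 3rd (3rd) — A — is absent.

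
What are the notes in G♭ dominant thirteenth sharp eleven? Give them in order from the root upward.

G-flat, B-flat, D-flat, F-flat, A-flat, C, E-flat

Root G-flat, quality dominant thirteenth sharp eleven:
Root: G-flat
Major 3rd (3rd): B-flat
Perfect 5th (5th): D-flat
Minor 7th (7th): F-flat
Major 9th (9th): A-flat
Augmented 11th (11th): C
Major 13th (13th): E-flat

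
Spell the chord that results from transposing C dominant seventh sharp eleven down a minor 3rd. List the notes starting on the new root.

C down a minor 3rd → A. New chord: A dominant seventh sharp eleven.
- root: A
- major 3rd: C-sharp
- perfect 5th: E
- minor 7th: G
- augmented 11th: D-sharp

A C-sharp E G D-sharp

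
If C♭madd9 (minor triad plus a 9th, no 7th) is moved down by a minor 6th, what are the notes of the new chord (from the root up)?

Cb down a minor 6th → Eb. New chord: Eb minor added-ninth.
- root: Eb
- minor 3rd: Gb
- perfect 5th: Bb
- major 9th: F

Eb, Gb, Bb, F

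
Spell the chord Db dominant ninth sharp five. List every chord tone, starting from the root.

Db, F, A, Cb, Eb

Root Db, quality dominant ninth sharp five:
root → Db
3rd (major 3rd) → F
5th (augmented 5th) → A
7th (minor 7th) → Cb
9th (major 9th) → Eb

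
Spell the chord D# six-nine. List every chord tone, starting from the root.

Root D#, quality six-nine:
Root: D#
Major 3rd (3rd): F##
Perfect 5th (5th): A#
Major 6th (6th): B#
Major 9th (9th): E#

D#  F##  A#  B#  E#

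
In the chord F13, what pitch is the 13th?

D

F13 is built on F; its 13th is a major 13th above the root.
A sixth above F uses the letter D, and the major 13th above F is D.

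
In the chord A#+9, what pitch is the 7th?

G#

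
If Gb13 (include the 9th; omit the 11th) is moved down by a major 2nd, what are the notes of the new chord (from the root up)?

Transposed root: G♭ → F♭ (major 2nd down). So we spell F♭ dominant thirteenth:
- root: F♭
- major 3rd: A♭
- perfect 5th: C♭
- minor 7th: E𝄫
- major 9th: G♭
- major 13th: D♭

F♭, A♭, C♭, E𝄫, G♭, D♭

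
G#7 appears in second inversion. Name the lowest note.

G#7 = G#–B#–D#–F#. Second inversion → fifth in the bass = D#.

D#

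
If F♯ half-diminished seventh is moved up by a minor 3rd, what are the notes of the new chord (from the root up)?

A minor 3rd up from F# is A, so the new chord is A half-diminished seventh.
root → A
3rd (minor 3rd) → C
5th (diminished 5th) → Eb
7th (minor 7th) → G

A C Eb G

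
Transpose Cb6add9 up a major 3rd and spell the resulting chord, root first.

Eb – G – Bb – C – F

Transposed root: Cb → Eb (major 3rd up). So we spell Eb six-nine:
root → Eb
3rd (major 3rd) → G
5th (perfect 5th) → Bb
6th (major 6th) → C
9th (major 9th) → F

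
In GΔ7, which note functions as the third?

Root of GΔ7 = G. The 3rd is a major 3rd: G up a major 3rd → B.

B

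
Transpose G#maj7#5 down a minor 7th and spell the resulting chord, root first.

A#, C##, E##, G##

G# down a minor 7th → A#. New chord: A# augmented major seventh.
A# — root
C## — major 3rd
E## — augmented 5th
G## — major 7th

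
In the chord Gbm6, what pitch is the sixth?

E♭

Root of Gbm6 = G♭. The 6th is a major 6th: G♭ up a major 6th → E♭.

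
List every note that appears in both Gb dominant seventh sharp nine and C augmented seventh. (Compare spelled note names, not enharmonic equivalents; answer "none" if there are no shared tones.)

Gb dominant seventh sharp nine = G-flat, B-flat, D-flat, F-flat, A.
C augmented seventh = C, E, G-sharp, B-flat.
Shared: B-flat.

B-flat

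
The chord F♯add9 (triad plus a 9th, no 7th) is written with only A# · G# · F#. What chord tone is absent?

C#

F♯add9 = F#, A#, C#, G#. The voicing lacks the 5th (perfect 5th), C#.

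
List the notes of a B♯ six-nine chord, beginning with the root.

B-sharp, D-double-sharp, F-double-sharp, G-double-sharp, C-double-sharp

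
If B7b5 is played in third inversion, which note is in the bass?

A

B7b5 in root position is B–D#–F–A.
Third inversion places the seventh in the bass, which is A.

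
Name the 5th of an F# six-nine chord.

C-sharp

Root of F# six-nine = F-sharp. The 5th is a perfect 5th: F-sharp up a perfect 5th → C-sharp.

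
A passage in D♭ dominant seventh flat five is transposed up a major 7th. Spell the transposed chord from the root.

C, E, G-flat, B-flat

D-flat up a major 7th → C. New chord: C dominant seventh flat five.
C — root
E — major 3rd
G-flat — diminished 5th
B-flat — minor 7th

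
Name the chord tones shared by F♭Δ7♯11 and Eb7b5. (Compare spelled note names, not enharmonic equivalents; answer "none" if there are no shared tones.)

F♭Δ7♯11 = Fb, Ab, Cb, Eb, Bb.
Eb7b5 = Eb, G, Bbb, Db.
Shared: Eb.

Eb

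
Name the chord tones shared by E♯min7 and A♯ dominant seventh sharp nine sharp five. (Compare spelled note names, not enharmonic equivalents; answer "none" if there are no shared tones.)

E♯min7 = E#, G#, B#, D#.
A♯ dominant seventh sharp nine sharp five = A#, C##, E##, G#, B##.
Shared: G#.

G#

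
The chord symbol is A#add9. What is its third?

Root of A#add9 = A#. The 3rd is a major 3rd: A# up a major 3rd → C##.

C##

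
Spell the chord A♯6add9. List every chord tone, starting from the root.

A#  C##  E#  F##  B#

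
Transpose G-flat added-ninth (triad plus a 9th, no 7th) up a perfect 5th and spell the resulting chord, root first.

Db F Ab Eb

A perfect 5th up from Gb is Db, so the new chord is Db added-ninth.
Db — root
F — major 3rd
Ab — perfect 5th
Eb — major 9th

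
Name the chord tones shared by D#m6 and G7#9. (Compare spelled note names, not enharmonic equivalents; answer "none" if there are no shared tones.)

D#m6 = D#, F#, A#, B#.
G7#9 = G, B, D, F, A#.
Shared: A#.

A#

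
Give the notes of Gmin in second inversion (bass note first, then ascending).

D  G  B♭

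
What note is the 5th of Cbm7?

Root of Cbm7 = Cb. The 5th is a perfect 5th: Cb up a perfect 5th → Gb.

Gb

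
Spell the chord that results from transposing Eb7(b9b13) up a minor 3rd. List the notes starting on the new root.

Gb, Bb, Db, Fb, Abb, Ebb

Eb up a minor 3rd → Gb. New chord: Gb dominant seventh flat nine flat thirteen.
Gb — root
Bb — major 3rd
Db — perfect 5th
Fb — minor 7th
Abb — minor 9th
Ebb — minor 13th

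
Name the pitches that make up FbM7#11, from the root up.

Fb – Ab – Cb – Eb – Bb

FbM7#11: major seventh sharp eleven on Fb.
Fb — root
Ab — major 3rd
Cb — perfect 5th
Eb — major 7th
Bb — augmented 11th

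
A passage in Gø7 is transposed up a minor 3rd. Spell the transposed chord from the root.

A minor 3rd up from G is Bb, so the new chord is Bb half-diminished seventh.
root → Bb
3rd (minor 3rd) → Db
5th (diminished 5th) → Fb
7th (minor 7th) → Ab

Bb  Db  Fb  Ab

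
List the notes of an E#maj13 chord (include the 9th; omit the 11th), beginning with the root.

E#maj13 is a major thirteenth built on E♯.
Root: E♯
Major 3rd (3rd): G𝄪
Perfect 5th (5th): B♯
Major 7th (7th): D𝄪
Major 9th (9th): F𝄪
Major 13th (13th): C𝄪

E♯ – G𝄪 – B♯ – D𝄪 – F𝄪 – C𝄪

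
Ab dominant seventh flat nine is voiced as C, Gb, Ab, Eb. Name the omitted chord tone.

Ab dominant seventh flat nine = Ab, C, Eb, Gb, Bbb. The voicing lacks the 9th (minor 9th), Bbb.

Bbb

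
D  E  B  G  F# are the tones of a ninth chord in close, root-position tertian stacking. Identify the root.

Arranged so that each adjacent pair is a third by letter name: E – G – B – D – F#.
The bottom of that stack, E, is the root (this is E minor ninth).

E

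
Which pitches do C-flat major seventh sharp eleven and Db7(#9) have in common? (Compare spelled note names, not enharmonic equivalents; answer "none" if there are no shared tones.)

Cb, F

C-flat major seventh sharp eleven = Cb, Eb, Gb, Bb, F.
Db7(#9) = Db, F, Ab, Cb, E.
Shared: Cb, F.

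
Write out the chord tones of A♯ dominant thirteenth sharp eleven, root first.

A-sharp, C-double-sharp, E-sharp, G-sharp, B-sharp, D-double-sharp, F-double-sharp

Root A-sharp, quality dominant thirteenth sharp eleven:
root → A-sharp
3rd (major 3rd) → C-double-sharp
5th (perfect 5th) → E-sharp
7th (minor 7th) → G-sharp
9th (major 9th) → B-sharp
11th (augmented 11th) → D-double-sharp
13th (major 13th) → F-double-sharp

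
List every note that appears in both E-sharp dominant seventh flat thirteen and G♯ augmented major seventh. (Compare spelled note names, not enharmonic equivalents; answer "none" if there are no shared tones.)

B-sharp

E-sharp dominant seventh flat thirteen: E-sharp G-double-sharp B-sharp D-sharp C-sharp
G♯ augmented major seventh: G-sharp B-sharp D-double-sharp F-double-sharp
Common to both → B-sharp.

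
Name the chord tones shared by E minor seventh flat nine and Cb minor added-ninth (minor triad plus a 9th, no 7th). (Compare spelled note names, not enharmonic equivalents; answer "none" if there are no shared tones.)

E minor seventh flat nine: E G B D F
Cb minor added-ninth: C♭ E𝄫 G♭ D♭
Common to both → none.

none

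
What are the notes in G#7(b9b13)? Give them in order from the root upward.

G#  B#  D#  F#  A  E

G#7(b9b13): dominant seventh flat nine flat thirteen on G#.
G# — root
B# — major 3rd
D# — perfect 5th
F# — minor 7th
A — minor 9th
E — minor 13th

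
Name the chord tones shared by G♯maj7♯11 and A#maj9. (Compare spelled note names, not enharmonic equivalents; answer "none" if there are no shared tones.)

B#, C##

G♯maj7♯11 = G#, B#, D#, F##, C##.
A#maj9 = A#, C##, E#, G##, B#.
Shared: B#, C##.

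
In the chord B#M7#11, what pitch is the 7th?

A𝄪

B#M7#11 is built on B♯; its 7th is a major 7th above the root.
A seventh above B uses the letter A, and the major 7th above B♯ is A𝄪.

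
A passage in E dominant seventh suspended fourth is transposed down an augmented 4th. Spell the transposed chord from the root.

An augmented 4th down from E is Bb, so the new chord is Bb dominant seventh suspended fourth.
Bb — root
Eb — perfect 4th
F — perfect 5th
Ab — minor 7th

Bb  Eb  F  Ab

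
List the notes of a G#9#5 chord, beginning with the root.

G#9#5 is a dominant ninth sharp five built on G♯.
G♯ — root
B♯ — major 3rd
D𝄪 — augmented 5th
F♯ — minor 7th
A♯ — major 9th

G♯ – B♯ – D𝄪 – F♯ – A♯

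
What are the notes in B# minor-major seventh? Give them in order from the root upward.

Root B♯, quality minor-major seventh:
B♯ — root
D♯ — minor 3rd
F𝄪 — perfect 5th
A𝄪 — major 7th

B♯, D♯, F𝄪, A𝄪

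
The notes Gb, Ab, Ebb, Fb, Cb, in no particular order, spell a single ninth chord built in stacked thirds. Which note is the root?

Fb

Arranged so that each adjacent pair is a third by letter name: Fb – Ab – Cb – Ebb – Gb.
The bottom of that stack, Fb, is the root (this is Fb dominant ninth).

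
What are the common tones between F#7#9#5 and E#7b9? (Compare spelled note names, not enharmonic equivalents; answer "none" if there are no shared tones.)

F#7#9#5: F♯ A♯ C𝄪 E G𝄪
E#7b9: E♯ G𝄪 B♯ D♯ F♯
Common to both → F♯, G𝄪.

F♯, G𝄪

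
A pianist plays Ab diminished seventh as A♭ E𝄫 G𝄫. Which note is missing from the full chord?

Ab diminished seventh = A♭, C♭, E𝄫, G𝄫. The voicing lacks the 3rd (minor 3rd), C♭.

C♭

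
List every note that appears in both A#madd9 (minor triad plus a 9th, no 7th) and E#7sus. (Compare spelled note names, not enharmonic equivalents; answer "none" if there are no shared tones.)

A#madd9: A# C# E# B#
E#7sus: E# A# B# D#
Common to both → A#, E#, B#.

A#  E#  B#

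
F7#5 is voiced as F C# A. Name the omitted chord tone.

Eb

The full F7#5 chord is F, A, C#, Eb.
Comparing with the voicing, the minor 7th (7th) — Eb — is absent.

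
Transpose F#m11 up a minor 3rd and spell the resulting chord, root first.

A minor 3rd up from F# is A, so the new chord is A minor eleventh.
A — root
C — minor 3rd
E — perfect 5th
G — minor 7th
B — major 9th
D — perfect 11th

A  C  E  G  B  D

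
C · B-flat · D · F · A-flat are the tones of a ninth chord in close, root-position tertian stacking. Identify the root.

Arranged so that each adjacent pair is a third by letter name: B-flat – D – F – A-flat – C.
The bottom of that stack, B-flat, is the root (this is B-flat dominant ninth).

B-flat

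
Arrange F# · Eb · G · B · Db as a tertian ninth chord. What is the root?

Arranged so that each adjacent pair is a third by letter name: Eb – G – B – Db – F#.
The bottom of that stack, Eb, is the root (this is Eb dominant seventh sharp nine sharp five).

Eb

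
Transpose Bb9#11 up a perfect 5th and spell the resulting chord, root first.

Transposed root: B♭ → F (perfect 5th up). So we spell F dominant ninth sharp eleven:
- root: F
- major 3rd: A
- perfect 5th: C
- minor 7th: E♭
- major 9th: G
- augmented 11th: B

F A C E♭ G B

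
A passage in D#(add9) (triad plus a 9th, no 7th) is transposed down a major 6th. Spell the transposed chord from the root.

A major 6th down from D# is F#, so the new chord is F# added-ninth.
- root: F#
- major 3rd: A#
- perfect 5th: C#
- major 9th: G#

F#, A#, C#, G#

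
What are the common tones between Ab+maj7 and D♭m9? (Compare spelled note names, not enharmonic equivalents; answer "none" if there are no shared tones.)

Ab

Ab+maj7: Ab C E G
D♭m9: Db Fb Ab Cb Eb
Common to both → Ab.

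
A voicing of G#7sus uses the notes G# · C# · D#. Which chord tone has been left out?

F#

G#7sus = G#, C#, D#, F#. The voicing lacks the 7th (minor 7th), F#.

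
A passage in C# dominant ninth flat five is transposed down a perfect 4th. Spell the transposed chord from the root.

A perfect 4th down from C♯ is G♯, so the new chord is G♯ dominant ninth flat five.
Root: G♯
Major 3rd (3rd): B♯
Diminished 5th (5th): D
Minor 7th (7th): F♯
Major 9th (9th): A♯

G♯ B♯ D F♯ A♯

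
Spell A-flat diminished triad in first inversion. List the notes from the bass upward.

In root position, A-flat diminished triad is A-flat–C-flat–E-double-flat.
First inversion puts the third (C-flat) in the bass.

C-flat, E-double-flat, A-flat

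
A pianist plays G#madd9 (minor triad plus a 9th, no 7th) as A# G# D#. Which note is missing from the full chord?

The full G#madd9 chord is G#, B, D#, A#.
Comparing with the voicing, the minor 3rd (3rd) — B — is absent.

B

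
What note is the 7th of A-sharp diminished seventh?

G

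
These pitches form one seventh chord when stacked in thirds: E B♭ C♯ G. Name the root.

C♯

Arranged so that each adjacent pair is a third by letter name: C♯ – E – G – B♭.
The bottom of that stack, C♯, is the root (this is C♯ diminished seventh).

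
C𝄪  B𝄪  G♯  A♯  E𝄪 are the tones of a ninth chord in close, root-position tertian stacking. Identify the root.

A♯

Stacking in thirds gives A♯ – C𝄪 – E𝄪 – G♯ – B𝄪, so A♯ is the root — A♯ dominant seventh sharp nine sharp five.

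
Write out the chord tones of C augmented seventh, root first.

C augmented seventh: augmented seventh on C.
- root: C
- major 3rd: E
- augmented 5th: G#
- minor 7th: Bb

C E G# Bb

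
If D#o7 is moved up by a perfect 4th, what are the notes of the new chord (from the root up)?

Transposed root: D# → G# (perfect 4th up). So we spell G# diminished seventh:
root → G#
3rd (minor 3rd) → B
5th (diminished 5th) → D
7th (diminished 7th) → F

G#, B, D, F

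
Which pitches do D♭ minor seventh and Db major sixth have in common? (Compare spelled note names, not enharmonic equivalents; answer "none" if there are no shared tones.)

D♭, A♭

D♭ minor seventh: D♭ F♭ A♭ C♭
Db major sixth: D♭ F A♭ B♭
Common to both → D♭, A♭.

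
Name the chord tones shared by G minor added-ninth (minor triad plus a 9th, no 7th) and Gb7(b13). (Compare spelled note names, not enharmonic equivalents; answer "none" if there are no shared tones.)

B♭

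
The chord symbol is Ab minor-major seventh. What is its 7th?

Ab minor-major seventh is built on A-flat; its 7th is a major 7th above the root.
A seventh above A uses the letter G, and the major 7th above A-flat is G.

G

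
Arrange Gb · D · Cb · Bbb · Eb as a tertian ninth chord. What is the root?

Cb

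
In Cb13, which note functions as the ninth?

Root of Cb13 = C♭. The 9th is a major 9th: C♭ up a major 9th → D♭.

D♭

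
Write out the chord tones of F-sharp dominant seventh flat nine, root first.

F♯ A♯ C♯ E G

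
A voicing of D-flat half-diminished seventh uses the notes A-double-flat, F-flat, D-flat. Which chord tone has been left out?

The full D-flat half-diminished seventh chord is D-flat, F-flat, A-double-flat, C-flat.
Comparing with the voicing, the minor 7th (7th) — C-flat — is absent.

C-flat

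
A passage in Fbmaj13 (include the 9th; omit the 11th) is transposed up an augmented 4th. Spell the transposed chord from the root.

Bb  D  F  A  C  G

Fb up an augmented 4th → Bb. New chord: Bb major thirteenth.
Bb — root
D — major 3rd
F — perfect 5th
A — major 7th
C — major 9th
G — major 13th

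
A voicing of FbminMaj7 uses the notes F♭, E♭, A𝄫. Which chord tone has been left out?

C♭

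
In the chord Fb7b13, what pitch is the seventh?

Fb7b13 is built on F♭; its 7th is a minor 7th above the root.
A seventh above F uses the letter E, and the minor 7th above F♭ is E𝄫.

E𝄫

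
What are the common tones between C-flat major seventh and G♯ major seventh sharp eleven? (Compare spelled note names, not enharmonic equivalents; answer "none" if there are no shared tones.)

none

C-flat major seventh: Cb Eb Gb Bb
G♯ major seventh sharp eleven: G# B# D# F## C##
Common to both → none.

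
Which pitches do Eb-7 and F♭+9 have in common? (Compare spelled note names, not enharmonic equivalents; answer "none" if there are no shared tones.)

Eb-7: Eb Gb Bb Db
F♭+9: Fb Ab C Ebb Gb
Common to both → Gb.

Gb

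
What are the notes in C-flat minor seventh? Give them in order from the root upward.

C-flat E-double-flat G-flat B-double-flat

C-flat minor seventh: minor seventh on C-flat.
- root: C-flat
- minor 3rd: E-double-flat
- perfect 5th: G-flat
- minor 7th: B-double-flat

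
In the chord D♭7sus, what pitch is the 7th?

Cb

Root of D♭7sus = Db. The 7th is a minor 7th: Db up a minor 7th → Cb.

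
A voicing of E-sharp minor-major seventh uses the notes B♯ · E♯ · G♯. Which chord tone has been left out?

D𝄪

The full E-sharp minor-major seventh chord is E♯, G♯, B♯, D𝄪.
Comparing with the voicing, the major 7th (7th) — D𝄪 — is absent.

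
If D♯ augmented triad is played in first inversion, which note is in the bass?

F##

D♯ augmented triad = D#–F##–A##. First inversion → third in the bass = F##.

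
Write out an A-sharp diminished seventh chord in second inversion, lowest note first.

E, G, A-sharp, C-sharp

In root position, A-sharp diminished seventh is A-sharp–C-sharp–E–G.
Second inversion puts the fifth (E) in the bass.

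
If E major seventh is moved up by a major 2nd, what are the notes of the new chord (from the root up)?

F-sharp – A-sharp – C-sharp – E-sharp

E up a major 2nd → F-sharp. New chord: F-sharp major seventh.
root → F-sharp
3rd (major 3rd) → A-sharp
5th (perfect 5th) → C-sharp
7th (major 7th) → E-sharp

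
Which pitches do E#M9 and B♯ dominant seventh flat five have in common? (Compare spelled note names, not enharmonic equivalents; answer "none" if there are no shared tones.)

B#, D##

E#M9 = E#, G##, B#, D##, F##.
B♯ dominant seventh flat five = B#, D##, F#, A#.
Shared: B#, D##.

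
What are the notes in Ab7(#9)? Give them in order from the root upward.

Ab, C, Eb, Gb, B

Ab7(#9) is a dominant seventh sharp nine built on Ab.
root → Ab
3rd (major 3rd) → C
5th (perfect 5th) → Eb
7th (minor 7th) → Gb
9th (augmented 9th) → B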